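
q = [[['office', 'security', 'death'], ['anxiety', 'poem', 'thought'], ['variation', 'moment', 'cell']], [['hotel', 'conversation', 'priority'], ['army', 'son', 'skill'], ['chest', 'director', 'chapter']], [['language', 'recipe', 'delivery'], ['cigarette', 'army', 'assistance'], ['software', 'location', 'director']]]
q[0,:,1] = ['security', 'poem', 'moment']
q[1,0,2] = 'priority'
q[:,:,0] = [['office', 'anxiety', 'variation'], ['hotel', 'army', 'chest'], ['language', 'cigarette', 'software']]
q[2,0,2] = 'delivery'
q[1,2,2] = 'chapter'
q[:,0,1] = ['security', 'conversation', 'recipe']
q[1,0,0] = 'hotel'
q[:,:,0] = [['office', 'anxiety', 'variation'], ['hotel', 'army', 'chest'], ['language', 'cigarette', 'software']]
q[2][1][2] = 'assistance'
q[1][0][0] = 'hotel'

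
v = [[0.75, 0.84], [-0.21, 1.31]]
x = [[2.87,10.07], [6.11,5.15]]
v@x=[[7.28, 11.88],  [7.40, 4.63]]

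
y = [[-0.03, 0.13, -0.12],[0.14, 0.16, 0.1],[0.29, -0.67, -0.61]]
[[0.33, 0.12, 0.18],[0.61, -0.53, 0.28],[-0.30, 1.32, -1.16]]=y @ [[2.37, -1.41, 0.04],  [2.26, -1.02, 1.58],  [-0.86, -1.72, 0.18]]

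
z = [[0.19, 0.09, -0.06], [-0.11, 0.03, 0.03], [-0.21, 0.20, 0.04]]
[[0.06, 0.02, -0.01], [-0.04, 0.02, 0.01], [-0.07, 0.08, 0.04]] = z@[[0.29, -0.03, -0.09], [-0.03, 0.34, 0.08], [-0.09, 0.08, 0.04]]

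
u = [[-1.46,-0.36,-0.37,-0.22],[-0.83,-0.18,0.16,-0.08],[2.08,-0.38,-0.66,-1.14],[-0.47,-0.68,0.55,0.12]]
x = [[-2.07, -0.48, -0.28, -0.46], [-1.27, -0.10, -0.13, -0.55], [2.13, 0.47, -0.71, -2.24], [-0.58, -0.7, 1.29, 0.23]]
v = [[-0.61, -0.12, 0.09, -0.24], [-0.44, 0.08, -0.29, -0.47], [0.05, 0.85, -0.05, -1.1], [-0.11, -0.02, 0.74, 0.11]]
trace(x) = -2.65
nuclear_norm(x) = 7.22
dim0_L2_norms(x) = [3.28, 0.98, 1.5, 2.36]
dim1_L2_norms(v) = [0.67, 0.71, 1.39, 0.76]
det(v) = 0.00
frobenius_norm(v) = 1.86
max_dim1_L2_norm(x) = 3.21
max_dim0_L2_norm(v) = 1.22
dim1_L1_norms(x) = [3.29, 2.05, 5.55, 2.8]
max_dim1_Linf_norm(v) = 1.1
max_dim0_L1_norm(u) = 4.84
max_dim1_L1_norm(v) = 2.05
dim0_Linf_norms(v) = [0.61, 0.85, 0.74, 1.1]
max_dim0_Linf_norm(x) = 2.24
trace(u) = -2.18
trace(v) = -0.47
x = v + u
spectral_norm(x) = 3.67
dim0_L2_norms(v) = [0.76, 0.86, 0.8, 1.22]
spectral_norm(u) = 2.88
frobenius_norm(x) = 4.42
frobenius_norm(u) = 3.23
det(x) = -1.82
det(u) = -0.48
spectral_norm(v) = 1.49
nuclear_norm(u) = 5.07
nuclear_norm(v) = 3.07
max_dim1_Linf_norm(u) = 2.08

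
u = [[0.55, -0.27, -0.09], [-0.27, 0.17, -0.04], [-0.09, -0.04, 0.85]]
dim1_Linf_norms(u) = [0.55, 0.27, 0.85]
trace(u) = 1.57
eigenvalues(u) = [0.02, 0.67, 0.88]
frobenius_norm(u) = 1.10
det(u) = 0.01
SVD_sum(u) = [[0.09, -0.02, -0.26], [-0.02, 0.00, 0.06], [-0.26, 0.06, 0.79]] + [[0.46, -0.26, 0.17],[-0.26, 0.15, -0.10],[0.17, -0.1, 0.06]] + [[0.0, 0.01, 0.00], [0.01, 0.02, 0.00], [0.0, 0.00, 0.0]]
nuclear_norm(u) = 1.57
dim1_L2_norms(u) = [0.62, 0.32, 0.86]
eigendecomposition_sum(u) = [[0.0,0.01,0.0],[0.01,0.02,0.0],[0.00,0.00,0.0]] + [[0.46, -0.26, 0.17],[-0.26, 0.15, -0.1],[0.17, -0.10, 0.06]] + [[0.09,-0.02,-0.26], [-0.02,0.00,0.06], [-0.26,0.06,0.79]]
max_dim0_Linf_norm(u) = 0.85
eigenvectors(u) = [[0.47, 0.83, -0.32], [0.88, -0.47, 0.07], [0.09, 0.31, 0.95]]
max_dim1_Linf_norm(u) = 0.85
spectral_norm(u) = 0.88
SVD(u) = [[-0.32,0.83,0.47],[0.07,-0.47,0.88],[0.95,0.31,0.09]] @ diag([0.8771816471052121, 0.6701789425836592, 0.02263941031112871]) @ [[-0.32, 0.07, 0.95], [0.83, -0.47, 0.31], [0.47, 0.88, 0.09]]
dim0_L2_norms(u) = [0.62, 0.32, 0.86]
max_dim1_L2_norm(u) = 0.86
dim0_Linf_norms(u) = [0.55, 0.27, 0.85]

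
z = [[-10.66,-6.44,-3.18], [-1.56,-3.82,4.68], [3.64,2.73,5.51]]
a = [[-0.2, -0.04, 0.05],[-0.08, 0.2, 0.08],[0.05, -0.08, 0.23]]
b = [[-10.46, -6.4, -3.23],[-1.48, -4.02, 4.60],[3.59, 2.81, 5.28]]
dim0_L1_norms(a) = [0.33, 0.32, 0.36]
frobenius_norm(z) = 15.98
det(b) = 168.34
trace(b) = -9.20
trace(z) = -8.97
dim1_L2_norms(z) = [12.85, 6.24, 7.15]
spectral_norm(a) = 0.25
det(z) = 164.83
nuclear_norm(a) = 0.68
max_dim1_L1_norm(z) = 20.28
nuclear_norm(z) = 22.91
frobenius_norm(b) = 15.78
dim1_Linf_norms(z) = [10.66, 4.68, 5.51]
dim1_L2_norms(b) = [12.68, 6.29, 6.98]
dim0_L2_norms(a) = [0.22, 0.22, 0.25]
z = a + b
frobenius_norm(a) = 0.40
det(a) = -0.01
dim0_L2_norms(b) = [11.16, 8.06, 7.71]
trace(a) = 0.23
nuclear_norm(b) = 22.70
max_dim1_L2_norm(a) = 0.25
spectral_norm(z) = 14.28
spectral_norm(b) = 14.11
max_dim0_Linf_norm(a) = 0.23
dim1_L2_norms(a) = [0.21, 0.23, 0.25]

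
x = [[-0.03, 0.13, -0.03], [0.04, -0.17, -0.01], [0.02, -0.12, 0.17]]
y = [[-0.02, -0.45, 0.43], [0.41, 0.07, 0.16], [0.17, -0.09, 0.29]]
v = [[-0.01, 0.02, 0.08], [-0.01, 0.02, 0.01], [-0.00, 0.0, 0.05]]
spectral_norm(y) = 0.70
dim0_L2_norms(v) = [0.01, 0.03, 0.09]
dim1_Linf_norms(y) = [0.45, 0.41, 0.29]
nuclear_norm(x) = 0.41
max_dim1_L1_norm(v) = 0.11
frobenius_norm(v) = 0.10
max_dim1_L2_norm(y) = 0.62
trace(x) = -0.03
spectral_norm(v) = 0.10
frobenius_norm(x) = 0.30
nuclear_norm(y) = 1.22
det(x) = 0.00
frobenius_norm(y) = 0.84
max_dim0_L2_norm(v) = 0.09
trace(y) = 0.34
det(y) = 0.02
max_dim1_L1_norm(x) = 0.31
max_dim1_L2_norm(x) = 0.21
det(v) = 0.00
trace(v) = 0.06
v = y @ x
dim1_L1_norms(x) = [0.19, 0.22, 0.31]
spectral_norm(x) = 0.27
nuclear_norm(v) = 0.12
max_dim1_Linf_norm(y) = 0.45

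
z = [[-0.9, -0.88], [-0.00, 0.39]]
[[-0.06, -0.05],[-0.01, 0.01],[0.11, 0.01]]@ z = [[0.05, 0.03], [0.01, 0.01], [-0.10, -0.09]]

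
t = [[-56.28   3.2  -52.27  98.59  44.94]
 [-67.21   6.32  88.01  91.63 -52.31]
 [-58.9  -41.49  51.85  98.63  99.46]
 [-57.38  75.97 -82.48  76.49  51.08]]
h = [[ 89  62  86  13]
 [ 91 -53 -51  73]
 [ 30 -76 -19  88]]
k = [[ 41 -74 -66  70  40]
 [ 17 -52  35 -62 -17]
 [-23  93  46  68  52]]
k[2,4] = 52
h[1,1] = -53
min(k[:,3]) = -62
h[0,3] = 13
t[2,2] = 51.85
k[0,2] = -66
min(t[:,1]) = -41.49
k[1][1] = -52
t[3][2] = -82.48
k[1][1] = -52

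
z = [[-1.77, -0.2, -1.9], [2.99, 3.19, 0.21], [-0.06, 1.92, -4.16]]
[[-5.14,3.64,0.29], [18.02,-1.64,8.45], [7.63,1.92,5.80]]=z@ [[3.39,-2.95,-0.66], [2.52,2.21,3.26], [-0.72,0.60,0.12]]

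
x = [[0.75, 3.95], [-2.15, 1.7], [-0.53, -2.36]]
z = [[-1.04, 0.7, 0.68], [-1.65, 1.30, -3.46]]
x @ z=[[-7.30, 5.66, -13.16], [-0.57, 0.70, -7.34], [4.45, -3.44, 7.81]]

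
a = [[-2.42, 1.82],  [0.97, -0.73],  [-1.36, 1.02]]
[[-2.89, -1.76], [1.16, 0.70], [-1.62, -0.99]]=a @ [[0.87, 0.47],[-0.43, -0.34]]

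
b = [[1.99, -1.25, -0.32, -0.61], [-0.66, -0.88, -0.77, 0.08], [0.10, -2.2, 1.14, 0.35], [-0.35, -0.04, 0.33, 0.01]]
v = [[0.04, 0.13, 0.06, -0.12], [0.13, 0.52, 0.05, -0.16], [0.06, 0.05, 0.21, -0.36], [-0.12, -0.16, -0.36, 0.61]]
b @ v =[[-0.03,-0.31,0.21,-0.30], [-0.2,-0.59,-0.27,0.55], [-0.26,-1.13,0.01,0.14], [-0.0,-0.05,0.04,-0.06]]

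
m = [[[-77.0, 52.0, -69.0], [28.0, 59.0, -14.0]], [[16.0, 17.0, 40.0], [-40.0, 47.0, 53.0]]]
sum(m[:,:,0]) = -73.0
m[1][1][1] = 47.0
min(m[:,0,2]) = -69.0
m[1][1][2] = 53.0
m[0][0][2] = -69.0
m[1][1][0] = -40.0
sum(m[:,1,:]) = 133.0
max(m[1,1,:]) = 53.0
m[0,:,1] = [52.0, 59.0]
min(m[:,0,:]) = -77.0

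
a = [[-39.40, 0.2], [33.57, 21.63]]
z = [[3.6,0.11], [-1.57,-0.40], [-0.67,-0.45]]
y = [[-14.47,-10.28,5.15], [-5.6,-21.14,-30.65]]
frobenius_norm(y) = 41.94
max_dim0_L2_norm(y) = 31.08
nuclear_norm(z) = 4.51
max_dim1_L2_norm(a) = 39.93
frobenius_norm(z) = 4.03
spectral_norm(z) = 4.00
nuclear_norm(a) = 69.75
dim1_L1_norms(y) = [29.9, 57.39]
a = y @ z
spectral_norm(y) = 37.89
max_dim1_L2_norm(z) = 3.6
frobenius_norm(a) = 56.10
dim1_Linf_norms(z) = [3.6, 1.57, 0.67]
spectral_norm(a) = 53.78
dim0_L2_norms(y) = [15.52, 23.51, 31.08]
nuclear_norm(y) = 55.88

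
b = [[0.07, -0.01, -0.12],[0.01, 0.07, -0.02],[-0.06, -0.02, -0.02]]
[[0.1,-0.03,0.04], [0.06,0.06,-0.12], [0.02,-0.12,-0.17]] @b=[[0.00, -0.00, -0.01], [0.01, 0.01, -0.01], [0.01, -0.01, 0.00]]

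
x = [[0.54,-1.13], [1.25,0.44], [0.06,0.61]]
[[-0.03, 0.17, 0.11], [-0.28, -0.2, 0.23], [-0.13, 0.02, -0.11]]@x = [[0.2, 0.18], [-0.39, 0.37], [-0.05, 0.09]]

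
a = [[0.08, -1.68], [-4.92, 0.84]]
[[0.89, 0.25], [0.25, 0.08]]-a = [[0.81, 1.93],[5.17, -0.76]]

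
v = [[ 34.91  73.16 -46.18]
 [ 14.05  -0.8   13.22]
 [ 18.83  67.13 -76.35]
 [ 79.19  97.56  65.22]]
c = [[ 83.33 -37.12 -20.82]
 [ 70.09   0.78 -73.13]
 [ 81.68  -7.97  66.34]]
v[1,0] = 14.05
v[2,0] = 18.83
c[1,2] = -73.13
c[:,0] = [83.33, 70.09, 81.68]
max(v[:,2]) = 65.22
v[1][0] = 14.05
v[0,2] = -46.18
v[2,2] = -76.35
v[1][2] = 13.22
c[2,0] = 81.68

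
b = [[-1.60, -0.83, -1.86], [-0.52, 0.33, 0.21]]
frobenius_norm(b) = 2.67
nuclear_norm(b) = 3.24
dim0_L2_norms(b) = [1.68, 0.89, 1.87]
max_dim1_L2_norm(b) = 2.59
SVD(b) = [[-1.00, -0.03], [-0.03, 1.0]] @ diag([2.5909382016170683, 0.6472551547892956]) @ [[0.62, 0.32, 0.72], [-0.74, 0.54, 0.4]]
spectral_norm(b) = 2.59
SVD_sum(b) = [[-1.61, -0.82, -1.85],  [-0.04, -0.02, -0.05]] + [[0.01,-0.01,-0.01], [-0.48,0.35,0.26]]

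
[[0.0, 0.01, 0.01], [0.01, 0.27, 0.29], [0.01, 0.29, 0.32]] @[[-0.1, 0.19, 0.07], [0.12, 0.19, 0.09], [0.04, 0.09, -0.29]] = [[0.0, 0.0, -0.0], [0.04, 0.08, -0.06], [0.05, 0.09, -0.07]]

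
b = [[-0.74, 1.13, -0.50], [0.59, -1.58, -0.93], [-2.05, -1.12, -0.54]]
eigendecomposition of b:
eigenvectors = [[(0.45+0j), (0.46+0.36j), 0.46-0.36j], [0.38+0.00j, (-0.63+0j), (-0.63-0j)], [-0.81+0.00j, 0.01+0.51j, (0.01-0.51j)]]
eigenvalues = [(1.12+0j), (-1.99+0.42j), (-1.99-0.42j)]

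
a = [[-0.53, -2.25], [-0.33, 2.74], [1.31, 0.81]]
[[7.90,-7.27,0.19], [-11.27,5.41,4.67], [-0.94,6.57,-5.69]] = a@[[1.7, 3.53, -5.02], [-3.91, 2.4, 1.1]]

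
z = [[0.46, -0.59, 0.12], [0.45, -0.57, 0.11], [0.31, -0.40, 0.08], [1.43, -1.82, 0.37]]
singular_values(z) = [2.62, 0.01, 0.0]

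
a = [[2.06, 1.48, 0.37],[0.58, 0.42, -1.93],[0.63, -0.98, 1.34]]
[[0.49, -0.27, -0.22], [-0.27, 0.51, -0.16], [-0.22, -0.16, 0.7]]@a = [[0.71,0.83,0.41],  [-0.36,-0.03,-1.30],  [-0.11,-1.08,1.17]]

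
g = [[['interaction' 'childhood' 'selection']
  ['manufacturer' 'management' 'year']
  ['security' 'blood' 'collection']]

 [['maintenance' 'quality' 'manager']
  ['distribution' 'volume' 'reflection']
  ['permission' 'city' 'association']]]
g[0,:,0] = ['interaction', 'manufacturer', 'security']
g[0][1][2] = 'year'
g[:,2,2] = ['collection', 'association']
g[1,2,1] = 'city'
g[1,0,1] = 'quality'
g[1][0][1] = 'quality'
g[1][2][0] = 'permission'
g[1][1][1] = 'volume'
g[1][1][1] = 'volume'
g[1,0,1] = 'quality'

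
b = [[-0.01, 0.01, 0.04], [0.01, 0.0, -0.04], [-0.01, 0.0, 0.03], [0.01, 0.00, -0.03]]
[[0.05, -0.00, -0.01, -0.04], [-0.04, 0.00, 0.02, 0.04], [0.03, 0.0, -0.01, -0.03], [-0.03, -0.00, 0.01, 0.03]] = b@[[-0.71, -0.97, -0.53, 0.66],[0.97, -0.24, 0.37, -0.1],[0.89, -0.27, -0.57, -0.91]]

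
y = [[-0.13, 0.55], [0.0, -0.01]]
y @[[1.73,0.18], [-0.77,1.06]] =[[-0.65, 0.56], [0.01, -0.01]]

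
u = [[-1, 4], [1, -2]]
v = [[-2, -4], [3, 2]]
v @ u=[[-2, 0], [-1, 8]]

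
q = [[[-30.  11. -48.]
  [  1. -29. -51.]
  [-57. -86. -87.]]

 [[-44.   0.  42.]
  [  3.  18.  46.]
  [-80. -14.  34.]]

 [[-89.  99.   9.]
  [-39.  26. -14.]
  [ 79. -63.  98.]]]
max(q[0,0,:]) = 11.0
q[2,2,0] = 79.0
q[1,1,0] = 3.0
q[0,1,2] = -51.0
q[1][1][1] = 18.0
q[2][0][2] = 9.0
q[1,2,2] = 34.0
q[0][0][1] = 11.0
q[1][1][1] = 18.0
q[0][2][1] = -86.0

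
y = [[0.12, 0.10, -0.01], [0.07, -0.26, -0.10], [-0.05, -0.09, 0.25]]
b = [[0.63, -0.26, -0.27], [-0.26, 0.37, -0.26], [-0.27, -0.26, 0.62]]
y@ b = [[0.05, 0.01, -0.06], [0.14, -0.09, -0.01], [-0.08, -0.09, 0.19]]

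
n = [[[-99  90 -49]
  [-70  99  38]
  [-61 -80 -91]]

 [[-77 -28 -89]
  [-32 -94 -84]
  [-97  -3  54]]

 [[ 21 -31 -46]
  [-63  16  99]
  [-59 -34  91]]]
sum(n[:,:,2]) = -77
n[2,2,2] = 91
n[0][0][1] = 90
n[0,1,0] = -70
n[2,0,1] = -31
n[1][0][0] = -77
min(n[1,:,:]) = -97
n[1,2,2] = 54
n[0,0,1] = 90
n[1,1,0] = -32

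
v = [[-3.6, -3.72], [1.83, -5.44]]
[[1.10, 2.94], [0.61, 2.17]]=v @ [[-0.14, -0.3],[-0.16, -0.5]]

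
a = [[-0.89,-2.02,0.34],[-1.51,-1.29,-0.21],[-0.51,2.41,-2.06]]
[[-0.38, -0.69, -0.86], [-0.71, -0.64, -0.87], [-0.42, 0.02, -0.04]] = a @ [[0.46, -0.0, 0.09],  [-0.0, 0.42, 0.48],  [0.09, 0.48, 0.56]]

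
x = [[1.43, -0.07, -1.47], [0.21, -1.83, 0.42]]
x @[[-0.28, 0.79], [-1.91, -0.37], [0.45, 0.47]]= [[-0.93,0.46], [3.63,1.04]]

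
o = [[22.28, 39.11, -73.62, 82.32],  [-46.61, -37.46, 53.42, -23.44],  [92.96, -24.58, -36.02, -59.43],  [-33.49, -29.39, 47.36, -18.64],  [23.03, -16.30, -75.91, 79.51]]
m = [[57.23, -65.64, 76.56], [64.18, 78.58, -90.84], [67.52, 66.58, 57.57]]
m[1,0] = 64.18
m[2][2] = 57.57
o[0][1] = 39.11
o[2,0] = 92.96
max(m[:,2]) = 76.56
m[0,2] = 76.56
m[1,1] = 78.58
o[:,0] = [22.28, -46.61, 92.96, -33.49, 23.03]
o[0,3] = 82.32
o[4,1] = -16.3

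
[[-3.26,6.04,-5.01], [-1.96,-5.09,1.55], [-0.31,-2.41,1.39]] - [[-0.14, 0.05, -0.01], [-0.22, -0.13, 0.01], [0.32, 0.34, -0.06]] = [[-3.12, 5.99, -5.0], [-1.74, -4.96, 1.54], [-0.63, -2.75, 1.45]]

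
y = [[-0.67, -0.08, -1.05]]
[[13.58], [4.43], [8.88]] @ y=[[-9.1, -1.09, -14.26], [-2.97, -0.35, -4.65], [-5.95, -0.71, -9.32]]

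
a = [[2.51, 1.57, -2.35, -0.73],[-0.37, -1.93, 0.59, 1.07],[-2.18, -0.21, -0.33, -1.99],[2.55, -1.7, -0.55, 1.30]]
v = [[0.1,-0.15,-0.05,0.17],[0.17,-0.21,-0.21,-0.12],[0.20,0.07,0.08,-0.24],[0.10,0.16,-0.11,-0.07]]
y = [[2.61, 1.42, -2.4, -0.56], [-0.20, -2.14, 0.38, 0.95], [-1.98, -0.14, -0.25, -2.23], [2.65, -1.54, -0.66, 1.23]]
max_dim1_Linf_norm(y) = 2.65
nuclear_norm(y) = 10.80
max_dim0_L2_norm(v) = 0.33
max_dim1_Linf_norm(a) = 2.55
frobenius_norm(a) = 6.36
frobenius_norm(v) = 0.60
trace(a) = 1.55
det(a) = -9.82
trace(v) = -0.10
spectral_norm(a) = 4.70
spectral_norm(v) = 0.41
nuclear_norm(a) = 10.63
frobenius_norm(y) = 6.39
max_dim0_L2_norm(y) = 4.22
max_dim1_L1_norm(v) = 0.71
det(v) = 0.00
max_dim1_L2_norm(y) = 3.86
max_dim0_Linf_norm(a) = 2.55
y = v + a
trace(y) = 1.45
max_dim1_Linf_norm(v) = 0.24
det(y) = -12.75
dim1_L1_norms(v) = [0.47, 0.71, 0.59, 0.44]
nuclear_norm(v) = 1.10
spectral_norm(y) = 4.81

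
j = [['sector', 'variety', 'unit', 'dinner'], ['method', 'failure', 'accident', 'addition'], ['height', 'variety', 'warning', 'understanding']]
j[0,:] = ['sector', 'variety', 'unit', 'dinner']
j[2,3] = 'understanding'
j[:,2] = ['unit', 'accident', 'warning']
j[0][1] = 'variety'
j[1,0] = 'method'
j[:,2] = ['unit', 'accident', 'warning']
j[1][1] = 'failure'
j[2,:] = ['height', 'variety', 'warning', 'understanding']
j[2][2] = 'warning'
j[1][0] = 'method'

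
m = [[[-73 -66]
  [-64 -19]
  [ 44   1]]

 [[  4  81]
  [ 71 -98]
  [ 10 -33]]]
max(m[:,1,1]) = -19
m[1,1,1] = -98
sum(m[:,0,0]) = -69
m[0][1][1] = -19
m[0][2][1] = 1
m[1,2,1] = -33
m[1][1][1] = -98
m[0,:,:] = [[-73, -66], [-64, -19], [44, 1]]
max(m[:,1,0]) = 71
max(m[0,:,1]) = 1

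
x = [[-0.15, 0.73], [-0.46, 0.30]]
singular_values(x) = [0.86, 0.34]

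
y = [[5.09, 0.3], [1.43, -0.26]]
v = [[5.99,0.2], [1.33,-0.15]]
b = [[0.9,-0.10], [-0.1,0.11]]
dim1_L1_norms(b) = [1.0, 0.21]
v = b + y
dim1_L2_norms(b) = [0.91, 0.15]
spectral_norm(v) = 6.14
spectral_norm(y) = 5.29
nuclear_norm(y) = 5.62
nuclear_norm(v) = 6.33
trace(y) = 4.83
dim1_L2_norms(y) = [5.1, 1.45]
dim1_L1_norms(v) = [6.19, 1.48]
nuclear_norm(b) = 1.01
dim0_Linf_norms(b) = [0.9, 0.11]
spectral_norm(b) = 0.91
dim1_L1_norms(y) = [5.39, 1.69]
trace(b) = 1.01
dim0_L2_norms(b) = [0.91, 0.15]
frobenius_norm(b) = 0.92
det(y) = -1.75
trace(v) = 5.84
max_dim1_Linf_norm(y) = 5.09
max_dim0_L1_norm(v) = 7.32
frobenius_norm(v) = 6.14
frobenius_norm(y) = 5.30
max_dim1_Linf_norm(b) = 0.9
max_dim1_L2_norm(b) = 0.91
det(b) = 0.09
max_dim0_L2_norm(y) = 5.29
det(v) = -1.16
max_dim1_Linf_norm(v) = 5.99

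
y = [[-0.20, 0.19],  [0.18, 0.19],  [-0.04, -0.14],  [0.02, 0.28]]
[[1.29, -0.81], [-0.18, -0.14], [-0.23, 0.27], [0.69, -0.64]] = y@[[-3.86, 1.78], [2.73, -2.41]]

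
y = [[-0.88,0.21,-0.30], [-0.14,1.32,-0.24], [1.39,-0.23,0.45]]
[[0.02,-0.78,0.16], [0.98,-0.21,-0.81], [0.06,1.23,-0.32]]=y@ [[0.42, 1.09, -0.38], [0.63, -0.17, -0.63], [-0.85, -0.71, 0.14]]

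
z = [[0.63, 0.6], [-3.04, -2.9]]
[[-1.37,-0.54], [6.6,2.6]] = z@[[0.68,  -0.58], [-2.99,  -0.29]]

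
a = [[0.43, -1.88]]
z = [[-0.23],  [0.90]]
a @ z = [[-1.79]]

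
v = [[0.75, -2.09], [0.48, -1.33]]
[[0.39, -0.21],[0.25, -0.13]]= v @ [[0.22, -0.11], [-0.11, 0.06]]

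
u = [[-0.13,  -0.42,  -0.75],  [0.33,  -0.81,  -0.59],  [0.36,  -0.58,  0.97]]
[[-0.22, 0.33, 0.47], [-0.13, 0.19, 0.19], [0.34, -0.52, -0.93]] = u @ [[0.05, -0.08, -0.13], [-0.04, 0.07, 0.26], [0.31, -0.46, -0.75]]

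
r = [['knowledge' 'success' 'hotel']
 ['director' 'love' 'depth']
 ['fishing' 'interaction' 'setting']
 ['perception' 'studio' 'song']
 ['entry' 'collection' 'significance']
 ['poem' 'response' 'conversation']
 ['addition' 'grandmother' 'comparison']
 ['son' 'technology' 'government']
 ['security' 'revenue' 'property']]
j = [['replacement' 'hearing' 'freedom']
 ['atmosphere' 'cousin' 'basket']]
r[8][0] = 'security'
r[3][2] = 'song'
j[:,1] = ['hearing', 'cousin']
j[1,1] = 'cousin'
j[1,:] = ['atmosphere', 'cousin', 'basket']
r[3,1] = 'studio'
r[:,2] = ['hotel', 'depth', 'setting', 'song', 'significance', 'conversation', 'comparison', 'government', 'property']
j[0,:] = ['replacement', 'hearing', 'freedom']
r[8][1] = 'revenue'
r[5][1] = 'response'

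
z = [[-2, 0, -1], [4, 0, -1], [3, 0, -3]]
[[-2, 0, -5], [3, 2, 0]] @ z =[[-11, 0, 17], [2, 0, -5]]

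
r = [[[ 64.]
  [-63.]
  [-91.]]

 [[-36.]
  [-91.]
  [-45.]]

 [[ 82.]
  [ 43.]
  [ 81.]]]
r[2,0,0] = 82.0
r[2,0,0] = 82.0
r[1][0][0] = -36.0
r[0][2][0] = -91.0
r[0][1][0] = -63.0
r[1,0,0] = -36.0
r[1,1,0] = -91.0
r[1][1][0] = -91.0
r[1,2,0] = -45.0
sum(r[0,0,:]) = 64.0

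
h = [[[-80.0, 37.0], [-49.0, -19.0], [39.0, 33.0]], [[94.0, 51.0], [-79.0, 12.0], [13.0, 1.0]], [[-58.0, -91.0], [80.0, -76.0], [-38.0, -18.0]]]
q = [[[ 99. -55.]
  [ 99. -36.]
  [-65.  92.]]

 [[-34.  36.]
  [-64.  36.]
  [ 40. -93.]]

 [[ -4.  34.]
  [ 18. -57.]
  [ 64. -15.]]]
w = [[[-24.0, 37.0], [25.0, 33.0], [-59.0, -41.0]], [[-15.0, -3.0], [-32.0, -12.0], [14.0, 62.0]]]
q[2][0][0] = -4.0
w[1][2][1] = 62.0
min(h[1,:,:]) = -79.0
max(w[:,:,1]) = 62.0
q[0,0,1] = -55.0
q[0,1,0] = 99.0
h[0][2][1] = 33.0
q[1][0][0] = -34.0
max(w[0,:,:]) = 37.0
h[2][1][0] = 80.0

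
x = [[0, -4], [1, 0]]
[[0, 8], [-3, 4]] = x @ [[-3, 4], [0, -2]]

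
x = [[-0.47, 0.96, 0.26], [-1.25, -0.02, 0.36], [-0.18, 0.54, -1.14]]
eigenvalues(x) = [(-0.17+1.07j), (-0.17-1.07j), (-1.29+0j)]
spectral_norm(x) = 1.47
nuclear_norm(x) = 3.58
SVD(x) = [[-0.58, 0.26, -0.77], [-0.81, -0.22, 0.54], [-0.03, 0.94, 0.34]] @ diag([1.4684329828401488, 1.3245076957098696, 0.7845915745867487]) @ [[0.88, -0.38, -0.28],[-0.01, 0.57, -0.82],[-0.47, -0.73, -0.5]]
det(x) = -1.53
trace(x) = -1.63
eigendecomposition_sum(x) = [[(-0.24+0.51j), (0.48+0.08j), (0.13+0.02j)], [(-0.59-0.12j), 0.04+0.52j, 0.01+0.14j], [(-0.21+0.07j), 0.11+0.16j, (0.03+0.04j)]] + [[(-0.24-0.51j), (0.48-0.08j), (0.13-0.02j)], [-0.59+0.12j, 0.04-0.52j, (0.01-0.14j)], [-0.21-0.07j, (0.11-0.16j), 0.03-0.04j]] + [[0.00+0.00j, 0.00-0.00j, -0.01-0.00j], [-0.07-0.00j, (-0.09+0j), (0.33+0j)], [0.24+0.00j, 0.33-0.00j, (-1.2-0j)]]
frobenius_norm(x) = 2.13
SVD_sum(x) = [[-0.75, 0.32, 0.23], [-1.05, 0.46, 0.33], [-0.04, 0.02, 0.01]] + [[-0.0, 0.20, -0.28], [0.00, -0.17, 0.24], [-0.01, 0.71, -1.02]] + [[0.28, 0.44, 0.3],  [-0.20, -0.31, -0.21],  [-0.13, -0.19, -0.13]]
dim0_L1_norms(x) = [1.9, 1.52, 1.76]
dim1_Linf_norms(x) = [0.96, 1.25, 1.14]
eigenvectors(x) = [[0.15-0.64j, 0.15+0.64j, 0.01+0.00j],[(0.71+0j), (0.71-0j), (-0.27+0j)],[(0.22-0.13j), (0.22+0.13j), 0.96+0.00j]]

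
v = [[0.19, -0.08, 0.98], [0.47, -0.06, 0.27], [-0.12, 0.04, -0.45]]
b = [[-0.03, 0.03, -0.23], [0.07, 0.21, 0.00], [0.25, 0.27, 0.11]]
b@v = [[0.04, -0.01, 0.08], [0.11, -0.02, 0.13], [0.16, -0.03, 0.27]]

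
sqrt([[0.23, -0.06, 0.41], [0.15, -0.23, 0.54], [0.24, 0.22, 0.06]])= [[0.37+0.03j, (0.05+0.17j), (0.36-0.19j)], [(0.23+0.07j), (0.09+0.4j), 0.32-0.45j], [0.27-0.04j, (0.09-0.24j), (0.34+0.27j)]]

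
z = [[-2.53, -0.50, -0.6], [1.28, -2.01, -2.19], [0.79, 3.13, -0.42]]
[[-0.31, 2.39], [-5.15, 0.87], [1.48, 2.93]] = z@ [[-0.37, -0.73], [0.76, 0.9], [1.44, -1.65]]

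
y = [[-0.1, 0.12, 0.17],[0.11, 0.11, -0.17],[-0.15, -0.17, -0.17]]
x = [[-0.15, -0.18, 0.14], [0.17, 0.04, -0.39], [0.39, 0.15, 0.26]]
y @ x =[[0.10, 0.05, -0.02], [-0.06, -0.04, -0.07], [-0.07, -0.01, 0.0]]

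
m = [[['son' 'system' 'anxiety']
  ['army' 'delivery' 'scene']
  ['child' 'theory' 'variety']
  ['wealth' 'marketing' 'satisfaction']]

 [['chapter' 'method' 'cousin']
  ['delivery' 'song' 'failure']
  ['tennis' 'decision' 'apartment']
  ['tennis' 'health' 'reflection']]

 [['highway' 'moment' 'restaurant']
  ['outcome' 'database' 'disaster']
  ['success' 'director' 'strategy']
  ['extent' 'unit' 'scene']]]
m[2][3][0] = 'extent'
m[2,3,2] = 'scene'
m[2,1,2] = 'disaster'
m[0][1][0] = 'army'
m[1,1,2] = 'failure'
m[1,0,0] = 'chapter'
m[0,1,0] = 'army'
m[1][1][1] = 'song'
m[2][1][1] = 'database'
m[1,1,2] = 'failure'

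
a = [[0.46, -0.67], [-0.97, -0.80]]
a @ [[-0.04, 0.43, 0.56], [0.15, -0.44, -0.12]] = [[-0.12,0.49,0.34], [-0.08,-0.07,-0.45]]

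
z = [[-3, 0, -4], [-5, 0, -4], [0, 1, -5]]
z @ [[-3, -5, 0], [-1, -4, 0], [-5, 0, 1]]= [[29, 15, -4], [35, 25, -4], [24, -4, -5]]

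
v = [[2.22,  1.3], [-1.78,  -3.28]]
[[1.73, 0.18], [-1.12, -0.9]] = v @ [[0.85, -0.12], [-0.12, 0.34]]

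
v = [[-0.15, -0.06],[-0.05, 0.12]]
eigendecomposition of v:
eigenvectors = [[-0.98, 0.21], [-0.18, -0.98]]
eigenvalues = [-0.16, 0.13]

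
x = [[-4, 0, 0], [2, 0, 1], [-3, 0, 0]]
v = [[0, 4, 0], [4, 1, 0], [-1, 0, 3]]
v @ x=[[8, 0, 4], [-14, 0, 1], [-5, 0, 0]]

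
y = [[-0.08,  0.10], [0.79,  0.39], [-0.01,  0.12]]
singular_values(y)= [0.88, 0.17]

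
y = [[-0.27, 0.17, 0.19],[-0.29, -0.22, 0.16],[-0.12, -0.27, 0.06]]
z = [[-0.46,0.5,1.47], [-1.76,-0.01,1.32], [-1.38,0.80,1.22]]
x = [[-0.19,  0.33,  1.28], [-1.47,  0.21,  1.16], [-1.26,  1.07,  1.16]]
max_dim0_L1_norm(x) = 3.6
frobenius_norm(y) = 0.62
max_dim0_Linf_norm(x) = 1.47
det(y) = 0.00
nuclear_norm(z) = 4.62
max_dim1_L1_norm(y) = 0.67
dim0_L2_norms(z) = [2.28, 0.94, 2.32]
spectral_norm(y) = 0.51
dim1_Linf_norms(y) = [0.27, 0.29, 0.27]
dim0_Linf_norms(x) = [1.47, 1.07, 1.28]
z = x + y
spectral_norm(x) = 2.90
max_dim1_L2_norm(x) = 2.02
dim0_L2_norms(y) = [0.41, 0.39, 0.26]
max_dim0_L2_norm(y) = 0.41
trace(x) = 1.18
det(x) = -1.40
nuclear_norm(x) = 4.30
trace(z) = 0.75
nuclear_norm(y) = 0.87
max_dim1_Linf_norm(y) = 0.29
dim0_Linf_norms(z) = [1.76, 0.8, 1.47]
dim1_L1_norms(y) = [0.63, 0.67, 0.45]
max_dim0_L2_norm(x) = 2.08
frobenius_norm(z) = 3.39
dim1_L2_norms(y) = [0.37, 0.4, 0.3]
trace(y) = -0.43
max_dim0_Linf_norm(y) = 0.29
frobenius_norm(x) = 3.07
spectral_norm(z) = 3.23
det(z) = -1.44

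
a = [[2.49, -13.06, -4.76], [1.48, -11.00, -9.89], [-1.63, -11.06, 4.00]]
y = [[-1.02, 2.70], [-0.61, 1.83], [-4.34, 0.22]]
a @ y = [[26.09, -18.22], [48.12, -18.31], [-8.95, -23.76]]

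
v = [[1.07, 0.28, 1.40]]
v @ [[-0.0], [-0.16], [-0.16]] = [[-0.27]]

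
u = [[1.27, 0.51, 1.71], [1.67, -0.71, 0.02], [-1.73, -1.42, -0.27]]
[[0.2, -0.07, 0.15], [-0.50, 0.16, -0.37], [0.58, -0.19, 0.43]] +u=[[1.47, 0.44, 1.86],[1.17, -0.55, -0.35],[-1.15, -1.61, 0.16]]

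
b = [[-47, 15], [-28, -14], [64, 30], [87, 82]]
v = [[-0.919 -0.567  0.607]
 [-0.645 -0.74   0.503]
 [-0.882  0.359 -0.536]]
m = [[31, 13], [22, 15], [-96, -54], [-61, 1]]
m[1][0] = 22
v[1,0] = -0.645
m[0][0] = 31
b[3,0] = 87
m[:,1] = [13, 15, -54, 1]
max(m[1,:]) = 22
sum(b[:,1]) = 113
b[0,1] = 15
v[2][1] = 0.359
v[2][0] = -0.882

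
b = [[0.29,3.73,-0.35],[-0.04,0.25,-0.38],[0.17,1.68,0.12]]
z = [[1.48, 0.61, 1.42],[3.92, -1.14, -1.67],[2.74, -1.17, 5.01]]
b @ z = [[14.09, -3.67, -7.57],[-0.12, 0.14, -2.38],[7.17, -1.95, -1.96]]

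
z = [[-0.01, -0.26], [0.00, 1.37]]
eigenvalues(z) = [-0.01, 1.37]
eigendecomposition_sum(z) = [[-0.01, -0.00], [-0.0, -0.0]] + [[0.00, -0.26], [0.0, 1.37]]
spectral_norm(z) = 1.39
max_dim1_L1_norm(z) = 1.37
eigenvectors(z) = [[1.00, -0.19],[0.0, 0.98]]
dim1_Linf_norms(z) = [0.26, 1.37]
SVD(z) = [[-0.19, -0.98], [0.98, -0.19]] @ diag([1.3944545444885175, 0.00982463003483927]) @ [[0.00, 1.00], [1.0, -0.0]]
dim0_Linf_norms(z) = [0.01, 1.37]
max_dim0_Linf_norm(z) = 1.37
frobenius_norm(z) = 1.39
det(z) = -0.01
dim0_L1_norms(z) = [0.01, 1.63]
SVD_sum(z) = [[-0.0, -0.26], [0.00, 1.37]] + [[-0.01, 0.00],[-0.0, 0.0]]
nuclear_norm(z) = 1.40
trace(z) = 1.36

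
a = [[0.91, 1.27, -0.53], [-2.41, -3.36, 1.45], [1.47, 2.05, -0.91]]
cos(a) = [[1.53, 0.74, -0.32], [-1.42, -0.98, 0.87], [0.87, 1.22, 0.47]]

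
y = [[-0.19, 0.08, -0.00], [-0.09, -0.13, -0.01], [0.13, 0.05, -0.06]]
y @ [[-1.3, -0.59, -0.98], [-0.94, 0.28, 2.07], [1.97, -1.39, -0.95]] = [[0.17, 0.13, 0.35], [0.22, 0.03, -0.17], [-0.33, 0.02, 0.03]]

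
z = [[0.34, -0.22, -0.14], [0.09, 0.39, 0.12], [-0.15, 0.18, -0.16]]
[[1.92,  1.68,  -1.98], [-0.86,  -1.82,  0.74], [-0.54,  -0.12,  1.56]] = z @ [[3.27,0.91,-4.35], [-2.27,-3.6,3.45], [-2.24,-4.13,-1.81]]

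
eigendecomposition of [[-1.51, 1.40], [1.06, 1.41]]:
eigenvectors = [[-0.95, -0.38], [0.30, -0.92]]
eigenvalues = [-1.95, 1.85]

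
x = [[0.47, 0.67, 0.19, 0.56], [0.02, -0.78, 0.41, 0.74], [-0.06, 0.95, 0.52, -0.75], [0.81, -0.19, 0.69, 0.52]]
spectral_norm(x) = 1.73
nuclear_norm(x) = 4.18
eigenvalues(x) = [(-0.59+0.53j), (-0.59-0.53j), (0.95+0.31j), (0.95-0.31j)]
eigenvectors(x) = [[0.31+0.38j, (0.31-0.38j), (-0.63+0j), -0.63-0.00j],[-0.60+0.00j, -0.60-0.00j, -0.14-0.10j, (-0.14+0.1j)],[0.33-0.09j, 0.33+0.09j, 0.43-0.33j, (0.43+0.33j)],[-0.35-0.39j, (-0.35+0.39j), -0.52-0.11j, -0.52+0.11j]]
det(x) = 0.63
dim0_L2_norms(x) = [0.94, 1.41, 0.98, 1.3]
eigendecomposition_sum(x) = [[-0.10+0.18j,0.24+0.33j,-0.07+0.01j,-0.01-0.31j], [(-0.1-0.23j),-0.49-0.03j,0.05-0.07j,(0.3+0.24j)], [0.09+0.12j,(0.28-0.05j),(-0.02+0.05j),(-0.2-0.09j)], [(0.1-0.2j),-0.27-0.34j,(0.07-0.01j),0.02+0.33j]] + [[(-0.1-0.18j), 0.24-0.33j, -0.07-0.01j, (-0.01+0.31j)], [(-0.1+0.23j), -0.49+0.03j, (0.05+0.07j), 0.30-0.24j], [(0.09-0.12j), 0.28+0.05j, (-0.02-0.05j), (-0.2+0.09j)], [(0.1+0.2j), -0.27+0.34j, 0.07+0.01j, (0.02-0.33j)]] + [[0.33-0.20j, 0.10-0.50j, (0.17-0.74j), (0.29-0.04j)], [(0.11+0.01j), 0.10-0.10j, (0.16-0.14j), 0.07+0.04j], [(-0.12+0.31j), 0.19+0.39j, (0.28+0.59j), -0.17+0.18j], [(0.31-0.11j), 0.17-0.39j, (0.27-0.58j), (0.24+0.02j)]] + [[(0.33+0.2j), (0.1+0.5j), 0.17+0.74j, 0.29+0.04j], [(0.11-0.01j), (0.1+0.1j), 0.16+0.14j, (0.07-0.04j)], [-0.12-0.31j, 0.19-0.39j, (0.28-0.59j), -0.17-0.18j], [(0.31+0.11j), 0.17+0.39j, (0.27+0.58j), (0.24-0.02j)]]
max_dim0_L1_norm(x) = 2.59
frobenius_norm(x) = 2.35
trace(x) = 0.73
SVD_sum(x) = [[0.03, -0.07, 0.02, 0.07], [0.29, -0.71, 0.17, 0.76], [-0.28, 0.7, -0.17, -0.75], [0.21, -0.52, 0.12, 0.56]] + [[0.48, 0.50, 0.49, 0.18], [-0.03, -0.03, -0.03, -0.01], [0.36, 0.38, 0.37, 0.14], [0.46, 0.48, 0.47, 0.17]] + [[0.06, 0.2, -0.36, 0.25], [-0.03, -0.11, 0.19, -0.13], [-0.05, -0.16, 0.28, -0.19], [-0.03, -0.09, 0.17, -0.11]] + [[-0.1, 0.03, 0.04, 0.06],[-0.2, 0.07, 0.09, 0.12],[-0.09, 0.03, 0.04, 0.06],[0.16, -0.05, -0.07, -0.1]]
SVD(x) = [[-0.06, 0.63, -0.69, 0.34], [-0.63, -0.04, 0.36, 0.69], [0.62, 0.48, 0.54, 0.31], [-0.46, 0.61, 0.32, -0.56]] @ diag([1.7334211614195156, 1.3724290912581094, 0.6999491286260723, 0.3787620413228638]) @ [[-0.26,0.65,-0.15,-0.7], [0.55,0.58,0.56,0.21], [-0.13,-0.42,0.74,-0.51], [-0.78,0.26,0.33,0.46]]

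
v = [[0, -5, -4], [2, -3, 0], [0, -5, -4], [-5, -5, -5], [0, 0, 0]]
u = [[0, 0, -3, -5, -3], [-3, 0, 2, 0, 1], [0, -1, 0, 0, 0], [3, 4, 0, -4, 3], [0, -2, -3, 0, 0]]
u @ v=[[25, 40, 37], [0, 5, 4], [-2, 3, 0], [28, -7, 8], [-4, 21, 12]]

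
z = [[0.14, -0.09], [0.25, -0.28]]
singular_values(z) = [0.41, 0.04]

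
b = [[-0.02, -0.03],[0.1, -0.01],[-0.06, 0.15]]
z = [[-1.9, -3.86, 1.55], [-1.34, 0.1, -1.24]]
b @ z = [[0.08, 0.07, 0.01], [-0.18, -0.39, 0.17], [-0.09, 0.25, -0.28]]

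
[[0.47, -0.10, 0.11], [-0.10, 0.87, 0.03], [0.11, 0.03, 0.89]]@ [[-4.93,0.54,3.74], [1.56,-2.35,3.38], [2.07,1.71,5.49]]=[[-2.25,0.68,2.02],  [1.91,-2.05,2.73],  [1.35,1.51,5.4]]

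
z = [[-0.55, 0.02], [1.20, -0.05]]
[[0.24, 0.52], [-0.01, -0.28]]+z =[[-0.31,0.54], [1.19,-0.33]]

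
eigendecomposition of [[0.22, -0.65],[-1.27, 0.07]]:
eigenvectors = [[0.61, 0.55], [-0.79, 0.84]]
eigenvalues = [1.06, -0.77]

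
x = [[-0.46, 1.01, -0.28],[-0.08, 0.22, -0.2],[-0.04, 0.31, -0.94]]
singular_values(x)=[1.36, 0.73, 0.0]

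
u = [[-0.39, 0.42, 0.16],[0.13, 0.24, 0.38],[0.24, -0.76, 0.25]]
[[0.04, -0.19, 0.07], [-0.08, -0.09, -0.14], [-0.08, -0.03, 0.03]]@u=[[-0.02, -0.08, -0.05], [-0.01, 0.05, -0.08], [0.03, -0.06, -0.02]]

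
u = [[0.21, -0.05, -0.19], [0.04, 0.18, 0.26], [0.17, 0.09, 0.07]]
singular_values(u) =[0.38, 0.28, 0.01]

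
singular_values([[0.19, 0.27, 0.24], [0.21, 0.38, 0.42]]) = [0.73, 0.05]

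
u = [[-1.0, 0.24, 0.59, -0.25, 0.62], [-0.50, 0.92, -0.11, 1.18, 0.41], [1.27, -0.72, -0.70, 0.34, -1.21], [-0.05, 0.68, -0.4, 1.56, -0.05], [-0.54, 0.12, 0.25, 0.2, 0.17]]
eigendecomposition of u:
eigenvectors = [[-0.01, 0.66, -0.69, -0.44, -0.28], [0.68, 0.11, 0.01, -0.27, 0.60], [-0.12, -0.61, -0.09, -0.84, -0.36], [0.72, -0.1, -0.06, -0.1, -0.4], [0.1, 0.41, -0.72, 0.16, -0.53]]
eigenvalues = [2.26, -1.08, -0.3, -0.0, 0.07]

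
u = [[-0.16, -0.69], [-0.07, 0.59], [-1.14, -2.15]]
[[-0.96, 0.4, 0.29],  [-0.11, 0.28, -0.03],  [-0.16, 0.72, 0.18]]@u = [[-0.20,0.27], [0.03,0.31], [-0.23,0.15]]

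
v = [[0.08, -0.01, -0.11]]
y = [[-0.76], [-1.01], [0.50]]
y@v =[[-0.06, 0.01, 0.08], [-0.08, 0.01, 0.11], [0.04, -0.0, -0.06]]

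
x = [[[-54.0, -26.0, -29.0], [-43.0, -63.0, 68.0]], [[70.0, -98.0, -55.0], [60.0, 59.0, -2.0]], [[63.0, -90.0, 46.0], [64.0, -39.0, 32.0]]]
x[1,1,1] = 59.0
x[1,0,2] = -55.0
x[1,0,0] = 70.0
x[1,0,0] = 70.0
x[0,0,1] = -26.0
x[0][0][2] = -29.0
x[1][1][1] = 59.0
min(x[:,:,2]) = -55.0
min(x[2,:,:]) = -90.0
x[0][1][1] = -63.0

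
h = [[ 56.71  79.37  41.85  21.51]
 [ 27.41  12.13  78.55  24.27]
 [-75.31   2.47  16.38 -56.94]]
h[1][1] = 12.13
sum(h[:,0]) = 8.810000000000002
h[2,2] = 16.38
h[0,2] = 41.85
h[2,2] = 16.38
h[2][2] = 16.38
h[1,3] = 24.27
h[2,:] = [-75.31, 2.47, 16.38, -56.94]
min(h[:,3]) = -56.94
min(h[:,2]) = 16.38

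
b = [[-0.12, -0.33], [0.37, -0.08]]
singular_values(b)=[0.39, 0.34]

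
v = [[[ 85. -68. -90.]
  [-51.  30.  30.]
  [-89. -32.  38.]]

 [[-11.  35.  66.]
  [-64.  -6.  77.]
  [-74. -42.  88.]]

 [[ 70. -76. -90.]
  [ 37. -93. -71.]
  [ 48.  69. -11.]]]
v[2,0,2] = -90.0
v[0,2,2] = 38.0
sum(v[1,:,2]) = 231.0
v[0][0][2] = -90.0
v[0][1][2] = 30.0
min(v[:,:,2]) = -90.0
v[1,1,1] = -6.0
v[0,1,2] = 30.0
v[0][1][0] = -51.0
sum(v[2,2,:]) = 106.0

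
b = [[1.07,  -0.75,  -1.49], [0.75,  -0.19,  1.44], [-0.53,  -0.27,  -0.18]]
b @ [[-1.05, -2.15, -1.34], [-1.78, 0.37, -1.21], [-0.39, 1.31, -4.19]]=[[0.79, -4.53, 5.72], [-1.01, 0.2, -6.81], [1.11, 0.80, 1.79]]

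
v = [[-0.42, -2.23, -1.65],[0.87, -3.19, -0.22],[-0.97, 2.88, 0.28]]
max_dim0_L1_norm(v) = 8.3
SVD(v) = [[0.48, -0.88, -0.02], [0.65, 0.34, 0.68], [-0.59, -0.34, 0.73]] @ diag([5.0515107424542585, 1.6215755322805299, 0.1401142818500867]) @ [[0.19,  -0.96,  -0.22], [0.61,  -0.06,  0.79], [-0.77,  -0.28,  0.57]]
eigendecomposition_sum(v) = [[0.46,-0.99,0.18], [1.26,-2.72,0.5], [-1.07,2.32,-0.42]] + [[-0.98, -0.79, -1.34],[-0.42, -0.34, -0.57],[0.19, 0.15, 0.26]] + [[0.10, -0.45, -0.49], [0.03, -0.13, -0.15], [-0.09, 0.41, 0.44]]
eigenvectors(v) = [[0.27, 0.91, -0.72], [0.73, 0.39, -0.22], [-0.63, -0.18, 0.65]]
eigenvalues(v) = [-2.69, -1.05, 0.41]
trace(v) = -3.33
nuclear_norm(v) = 6.81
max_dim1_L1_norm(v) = 4.3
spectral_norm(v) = 5.05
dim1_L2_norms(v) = [2.81, 3.31, 3.05]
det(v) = 1.15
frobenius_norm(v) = 5.31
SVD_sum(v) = [[0.45, -2.32, -0.53], [0.61, -3.13, -0.71], [-0.56, 2.88, 0.65]] + [[-0.87, 0.09, -1.12], [0.34, -0.03, 0.44], [-0.33, 0.03, -0.43]] + [[0.00,  0.00,  -0.00], [-0.07,  -0.03,  0.05], [-0.08,  -0.03,  0.06]]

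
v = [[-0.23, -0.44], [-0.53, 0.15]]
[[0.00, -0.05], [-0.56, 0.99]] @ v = [[0.03, -0.01], [-0.4, 0.39]]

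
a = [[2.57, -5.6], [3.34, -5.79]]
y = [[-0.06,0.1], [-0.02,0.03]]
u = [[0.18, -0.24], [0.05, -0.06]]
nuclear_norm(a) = 9.50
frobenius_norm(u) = 0.31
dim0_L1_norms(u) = [0.23, 0.3]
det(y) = 0.00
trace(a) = -3.22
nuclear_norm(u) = 0.31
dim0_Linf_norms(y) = [0.06, 0.1]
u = y @ a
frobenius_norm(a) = 9.09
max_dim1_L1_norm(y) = 0.16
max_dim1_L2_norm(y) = 0.12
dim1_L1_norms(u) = [0.42, 0.11]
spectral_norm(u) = 0.31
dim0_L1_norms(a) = [5.91, 11.39]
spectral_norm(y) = 0.12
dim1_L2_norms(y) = [0.12, 0.04]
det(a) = 3.82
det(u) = 0.00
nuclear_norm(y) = 0.12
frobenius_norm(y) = 0.12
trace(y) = -0.03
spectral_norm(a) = 9.08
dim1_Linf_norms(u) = [0.24, 0.06]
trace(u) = 0.12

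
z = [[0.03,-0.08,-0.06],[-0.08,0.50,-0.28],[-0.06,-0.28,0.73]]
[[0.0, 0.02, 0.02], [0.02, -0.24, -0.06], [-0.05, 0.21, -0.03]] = z @ [[0.26, -0.02, -0.01], [0.08, -0.41, -0.18], [-0.02, 0.13, -0.11]]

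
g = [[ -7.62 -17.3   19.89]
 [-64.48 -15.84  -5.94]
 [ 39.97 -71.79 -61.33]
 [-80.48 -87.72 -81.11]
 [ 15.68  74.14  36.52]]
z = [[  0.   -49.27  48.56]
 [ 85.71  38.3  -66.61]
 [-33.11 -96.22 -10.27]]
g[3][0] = -80.48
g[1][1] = -15.84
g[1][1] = -15.84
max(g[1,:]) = -5.94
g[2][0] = 39.97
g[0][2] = 19.89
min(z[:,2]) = -66.61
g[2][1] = -71.79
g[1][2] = -5.94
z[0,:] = [0.0, -49.27, 48.56]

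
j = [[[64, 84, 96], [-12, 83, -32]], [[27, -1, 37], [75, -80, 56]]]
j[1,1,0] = 75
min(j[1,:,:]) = -80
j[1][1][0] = 75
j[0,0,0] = 64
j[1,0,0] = 27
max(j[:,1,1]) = 83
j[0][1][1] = 83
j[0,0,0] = 64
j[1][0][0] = 27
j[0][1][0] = -12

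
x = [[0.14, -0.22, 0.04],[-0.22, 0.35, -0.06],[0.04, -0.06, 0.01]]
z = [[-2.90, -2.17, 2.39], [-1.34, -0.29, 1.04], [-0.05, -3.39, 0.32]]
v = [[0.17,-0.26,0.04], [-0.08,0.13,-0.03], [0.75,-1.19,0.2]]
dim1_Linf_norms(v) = [0.26, 0.13, 1.19]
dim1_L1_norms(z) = [7.46, 2.67, 3.76]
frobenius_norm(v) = 1.46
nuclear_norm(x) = 0.50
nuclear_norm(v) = 1.48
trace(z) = -2.87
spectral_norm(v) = 1.46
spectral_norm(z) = 5.11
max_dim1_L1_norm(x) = 0.63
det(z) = 0.05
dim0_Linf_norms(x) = [0.22, 0.35, 0.06]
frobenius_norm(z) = 5.78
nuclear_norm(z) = 7.81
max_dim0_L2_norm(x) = 0.42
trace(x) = 0.50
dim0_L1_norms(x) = [0.4, 0.63, 0.11]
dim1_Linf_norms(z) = [2.9, 1.34, 3.39]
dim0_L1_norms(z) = [4.29, 5.85, 3.75]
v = z @ x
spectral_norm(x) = 0.50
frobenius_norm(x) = 0.50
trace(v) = 0.50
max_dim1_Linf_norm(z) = 3.39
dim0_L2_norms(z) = [3.2, 4.04, 2.63]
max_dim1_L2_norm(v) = 1.42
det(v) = -0.00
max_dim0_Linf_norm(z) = 3.39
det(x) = -0.00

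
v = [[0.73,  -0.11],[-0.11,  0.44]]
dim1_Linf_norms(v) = [0.73, 0.44]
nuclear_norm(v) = 1.17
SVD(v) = [[-0.95, 0.32], [0.32, 0.95]] @ diag([0.767002747232013, 0.40299725276798704]) @ [[-0.95, 0.32], [0.32, 0.95]]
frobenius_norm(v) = 0.87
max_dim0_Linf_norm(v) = 0.73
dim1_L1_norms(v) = [0.84, 0.55]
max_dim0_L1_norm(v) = 0.84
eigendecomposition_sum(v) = [[0.69, -0.23], [-0.23, 0.08]] + [[0.04, 0.12],  [0.12, 0.36]]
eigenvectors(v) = [[0.95, 0.32], [-0.32, 0.95]]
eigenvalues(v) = [0.77, 0.4]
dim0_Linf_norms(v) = [0.73, 0.44]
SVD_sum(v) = [[0.69, -0.23], [-0.23, 0.08]] + [[0.04, 0.12], [0.12, 0.36]]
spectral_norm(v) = 0.77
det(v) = 0.31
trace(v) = 1.17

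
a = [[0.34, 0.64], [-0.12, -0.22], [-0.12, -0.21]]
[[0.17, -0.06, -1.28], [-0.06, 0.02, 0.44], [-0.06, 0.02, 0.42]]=a@[[0.7,0.21,-0.52], [-0.11,-0.2,-1.72]]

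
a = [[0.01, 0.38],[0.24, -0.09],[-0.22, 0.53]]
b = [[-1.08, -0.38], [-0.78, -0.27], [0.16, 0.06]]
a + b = [[-1.07, 0.0], [-0.54, -0.36], [-0.06, 0.59]]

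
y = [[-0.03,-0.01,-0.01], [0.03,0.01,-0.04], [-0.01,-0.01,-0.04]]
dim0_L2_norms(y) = [0.04, 0.02, 0.06]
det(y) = 0.00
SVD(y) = [[-0.01, -0.74, -0.68], [0.81, 0.39, -0.43], [0.58, -0.56, 0.59]] @ diag([0.05886504797303477, 0.04495134905220659, 0.0037791990578691123]) @ [[0.32, 0.04, -0.95], [0.87, 0.37, 0.31], [0.37, -0.93, 0.08]]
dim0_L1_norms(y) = [0.07, 0.03, 0.09]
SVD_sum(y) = [[-0.0, -0.00, 0.00], [0.02, 0.0, -0.05], [0.01, 0.0, -0.03]] + [[-0.03, -0.01, -0.01], [0.02, 0.01, 0.01], [-0.02, -0.01, -0.01]] + [[-0.00, 0.00, -0.00], [-0.00, 0.00, -0.00], [0.0, -0.00, 0.00]]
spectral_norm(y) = 0.06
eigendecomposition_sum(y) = [[-0.00,-0.0,0.0], [0.01,0.01,-0.01], [-0.00,-0.00,0.0]] + [[-0.02, -0.0, 0.02],  [0.02, 0.0, -0.02],  [-0.0, -0.0, 0.00]] + [[-0.01, -0.01, -0.03],[-0.00, -0.00, -0.01],[-0.01, -0.01, -0.04]]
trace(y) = -0.06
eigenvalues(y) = [0.01, -0.02, -0.05]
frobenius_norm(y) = 0.07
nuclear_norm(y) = 0.11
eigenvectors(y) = [[0.20, -0.71, 0.53],[-0.97, 0.71, 0.27],[0.15, -0.0, 0.80]]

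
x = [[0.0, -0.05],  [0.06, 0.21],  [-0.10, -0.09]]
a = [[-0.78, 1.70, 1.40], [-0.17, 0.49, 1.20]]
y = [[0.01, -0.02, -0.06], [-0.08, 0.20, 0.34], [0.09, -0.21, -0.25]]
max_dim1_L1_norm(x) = 0.27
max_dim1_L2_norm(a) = 2.34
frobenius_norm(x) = 0.26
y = x @ a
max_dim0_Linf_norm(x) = 0.21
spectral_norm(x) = 0.25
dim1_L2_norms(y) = [0.06, 0.4, 0.34]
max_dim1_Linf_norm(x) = 0.21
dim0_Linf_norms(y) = [0.09, 0.21, 0.34]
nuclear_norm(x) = 0.32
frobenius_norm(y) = 0.53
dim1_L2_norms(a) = [2.34, 1.31]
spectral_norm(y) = 0.53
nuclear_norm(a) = 3.20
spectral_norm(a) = 2.61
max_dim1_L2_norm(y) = 0.4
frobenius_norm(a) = 2.68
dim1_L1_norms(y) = [0.09, 0.62, 0.55]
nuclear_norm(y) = 0.58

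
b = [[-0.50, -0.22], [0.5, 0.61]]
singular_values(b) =[0.94, 0.21]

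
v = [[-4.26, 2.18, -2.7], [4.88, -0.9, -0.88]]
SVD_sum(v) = [[-4.8,1.66,-1.07], [4.27,-1.48,0.95]] + [[0.54, 0.52, -1.63], [0.61, 0.58, -1.83]]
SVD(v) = [[-0.75, 0.66], [0.66, 0.75]] @ diag([6.950507166757921, 2.6980085479565785]) @ [[0.92, -0.32, 0.21], [0.3, 0.29, -0.91]]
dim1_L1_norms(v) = [9.14, 6.66]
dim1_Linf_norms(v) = [4.26, 4.88]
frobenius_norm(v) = 7.46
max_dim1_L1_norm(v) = 9.14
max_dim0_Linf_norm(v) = 4.88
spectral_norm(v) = 6.95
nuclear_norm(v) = 9.65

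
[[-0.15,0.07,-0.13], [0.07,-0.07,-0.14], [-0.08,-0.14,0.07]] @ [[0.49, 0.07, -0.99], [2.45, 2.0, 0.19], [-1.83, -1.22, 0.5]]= [[0.34, 0.29, 0.1], [0.12, 0.04, -0.15], [-0.51, -0.37, 0.09]]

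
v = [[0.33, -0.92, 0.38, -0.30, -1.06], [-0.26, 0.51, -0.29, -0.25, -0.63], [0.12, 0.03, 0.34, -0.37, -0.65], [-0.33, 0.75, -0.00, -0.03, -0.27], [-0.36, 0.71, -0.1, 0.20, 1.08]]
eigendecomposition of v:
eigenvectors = [[(-0.66+0j), (-0.91+0j), 0.09+0.24j, 0.09-0.24j, -0.15+0.00j], [(-0.09+0j), -0.38+0.00j, 0.26+0.38j, 0.26-0.38j, (-0.32+0j)], [(-0.43+0j), (0.1+0j), (0.48+0.23j), 0.48-0.23j, -0.25+0.00j], [(-0.01+0j), -0.16+0.00j, 0.59+0.00j, (0.59-0j), (-0.8+0j)], [(0.61+0j), (-0.01+0j), (-0.12-0.28j), -0.12+0.28j, 0.41+0.00j]]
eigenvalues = [(1.43+0j), (-0.16+0j), (0.31+0.48j), (0.31-0.48j), (0.34+0j)]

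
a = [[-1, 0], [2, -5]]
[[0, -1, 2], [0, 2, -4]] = a @ [[0, 1, -2], [0, 0, 0]]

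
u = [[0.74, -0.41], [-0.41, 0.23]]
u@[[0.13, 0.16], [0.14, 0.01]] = [[0.04, 0.11], [-0.02, -0.06]]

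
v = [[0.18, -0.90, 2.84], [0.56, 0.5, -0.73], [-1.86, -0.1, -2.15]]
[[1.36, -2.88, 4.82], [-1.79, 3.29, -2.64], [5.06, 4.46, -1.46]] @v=[[-10.33, -3.15, -4.4],[6.43, 3.52, -1.81],[6.12, -2.18, 14.25]]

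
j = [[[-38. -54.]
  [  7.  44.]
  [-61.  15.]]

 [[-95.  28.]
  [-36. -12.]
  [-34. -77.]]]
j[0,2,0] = -61.0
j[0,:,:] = [[-38.0, -54.0], [7.0, 44.0], [-61.0, 15.0]]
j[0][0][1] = -54.0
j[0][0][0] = -38.0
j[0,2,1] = 15.0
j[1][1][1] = -12.0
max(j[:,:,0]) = 7.0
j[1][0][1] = 28.0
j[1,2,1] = -77.0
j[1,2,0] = -34.0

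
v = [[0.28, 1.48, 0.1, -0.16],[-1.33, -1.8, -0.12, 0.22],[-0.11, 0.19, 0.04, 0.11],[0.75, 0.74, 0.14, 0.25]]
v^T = [[0.28, -1.33, -0.11, 0.75],[1.48, -1.80, 0.19, 0.74],[0.1, -0.12, 0.04, 0.14],[-0.16, 0.22, 0.11, 0.25]]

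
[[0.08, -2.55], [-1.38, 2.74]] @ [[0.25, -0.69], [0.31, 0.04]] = [[-0.77, -0.16], [0.5, 1.06]]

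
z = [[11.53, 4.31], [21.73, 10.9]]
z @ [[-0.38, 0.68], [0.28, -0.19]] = [[-3.17,7.02],[-5.21,12.71]]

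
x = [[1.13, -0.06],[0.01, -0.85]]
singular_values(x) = [1.13, 0.85]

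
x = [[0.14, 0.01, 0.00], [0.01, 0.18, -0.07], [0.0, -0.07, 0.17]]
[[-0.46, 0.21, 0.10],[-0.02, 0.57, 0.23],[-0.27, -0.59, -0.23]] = x @[[-3.26,1.32,0.64], [-0.68,2.05,0.84], [-1.86,-2.63,-0.98]]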